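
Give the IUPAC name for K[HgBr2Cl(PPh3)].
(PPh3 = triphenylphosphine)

potassium dibromochloro(triphenylphosphine)mercurate(II)

The 1 potassium counter-ion carries a total charge of +1, so each complex ion is 1−.
Ligand charges: 2×bromo (-1 each), 1×triphenylphosphine (neutral), 1×chloro (-1 each); total -3. So Hg + (-3) = 1−, giving Hg = +2.
The complex ion is anionic, so mercury takes the -ate form mercurate(II).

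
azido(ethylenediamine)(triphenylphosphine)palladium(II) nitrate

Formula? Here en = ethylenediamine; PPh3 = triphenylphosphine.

Ligands: 1 azido (N3, -1), 1 ethylenediamine (en, neutral), 1 triphenylphosphine (PPh3, neutral). Ligand charge sum = -1.
Charge balance with nitrate (-1) requires 1 complex ion per 1 nitrate.

[Pd(en)(N3)(PPh3)]NO3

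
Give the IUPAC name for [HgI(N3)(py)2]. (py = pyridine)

azidoiodobis(pyridine)mercury(II)

There is no counter-ion, so the complex is neutral overall.
Ligand charges: 1×iodo (-1 each), 2×pyridine (neutral), 1×azido (-1 each); total -2. So Hg + (-2) = 0, giving Hg = +2.
Ligands are named alphabetically: azido before iodo before pyridine.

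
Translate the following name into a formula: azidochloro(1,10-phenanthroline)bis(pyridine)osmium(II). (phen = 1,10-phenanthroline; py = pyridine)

Ligands: 1 1,10-phenanthroline (phen, neutral), 1 azido (N3, -1), 2 pyridine (py, neutral), 1 chloro (Cl, -1). Ligand charge sum = -2.
With Os in oxidation state +2, the complex ion is [Os...].

[OsCl(N3)(phen)(py)2]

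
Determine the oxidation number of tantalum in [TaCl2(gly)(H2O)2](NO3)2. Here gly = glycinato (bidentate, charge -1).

+5

2 nitrate outside the brackets (-1 each) → the complex ion is 2+.
Ligand charges: 1×gly = -1; 2×H2O neutral; 2×Cl = -2; sum -3.
Ta + (-3) = 2+ ⇒ Ta is +5.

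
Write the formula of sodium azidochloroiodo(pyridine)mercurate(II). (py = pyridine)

Ligands: 1 chloro (Cl, -1), 1 azido (N3, -1), 1 iodo (I, -1), 1 pyridine (py, neutral). Ligand charge sum = -3.
With Hg in oxidation state +2, the complex ion is [Hg...]^1−.
Charge balance with sodium (+1) requires 1 complex ion per 1 sodium.

Na[HgClI(N3)(py)]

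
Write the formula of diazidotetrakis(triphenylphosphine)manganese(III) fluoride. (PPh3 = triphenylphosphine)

[Mn(N3)2(PPh3)4]F

Ligands: 4 triphenylphosphine (PPh3, neutral), 2 azido (N3, -1). Ligand charge sum = -2.
With Mn in oxidation state +3, the complex ion is [Mn...]^1+.
Charge balance with fluoride (-1) requires 1 complex ion per 1 fluoride.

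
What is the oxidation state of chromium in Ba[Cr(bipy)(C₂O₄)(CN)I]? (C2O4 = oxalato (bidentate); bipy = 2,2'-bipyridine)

1 barium outside the brackets (+2 each) → the complex ion is 2−.
Ligand charges: 1×I = -1; 1×CN = -1; 1×C2O4 = -2; 1×bipy neutral; sum -4.
Cr + (-4) = 2− ⇒ Cr is +2.

+2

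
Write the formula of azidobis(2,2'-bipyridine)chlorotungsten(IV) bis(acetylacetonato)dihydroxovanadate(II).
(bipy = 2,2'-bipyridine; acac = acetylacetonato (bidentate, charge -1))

Cation [W…]: ligand charges -2, W(IV) ⇒ ion charge 2+.
Anion [V…]: ligand charges -4, V(II) ⇒ ion charge 2−.
One 2+ cation balances one 2− anion.

[W(bipy)2Cl(N3)][V(acac)2(OH)2]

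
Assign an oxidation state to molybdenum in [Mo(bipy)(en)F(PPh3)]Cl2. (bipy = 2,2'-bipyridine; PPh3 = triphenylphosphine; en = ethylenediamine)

2 chloride outside the brackets (-1 each) → the complex ion is 2+.
Ligand charges: 1×bipy neutral; 1×F = -1; 1×PPh3 neutral; 1×en neutral; sum -1.
Mo + (-1) = 2+ ⇒ Mo is +3.

+3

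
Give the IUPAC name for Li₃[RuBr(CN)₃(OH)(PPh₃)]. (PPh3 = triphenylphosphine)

lithium bromotricyanohydroxo(triphenylphosphine)ruthenate(II)

The 3 lithium counter-ions carry a total charge of +3, so each complex ion is 3−.
Ligand charges: 3×cyano (-1 each), 1×triphenylphosphine (neutral), 1×bromo (-1 each), 1×hydroxo (-1 each); total -5. So Ru + (-5) = 3−, giving Ru = +2.
The complex ion is anionic, so ruthenium takes the -ate form ruthenate(II).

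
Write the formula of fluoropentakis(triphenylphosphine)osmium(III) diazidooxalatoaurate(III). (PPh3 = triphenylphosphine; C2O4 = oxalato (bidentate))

[OsF(PPh3)5][Au(C2O4)(N3)2]2

Cation [Os…]: ligand charges -1, Os(III) ⇒ ion charge 2+.
Anion [Au…]: ligand charges -4, Au(III) ⇒ ion charge 1−.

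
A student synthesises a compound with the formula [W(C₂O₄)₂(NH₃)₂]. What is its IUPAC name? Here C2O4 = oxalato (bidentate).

There is no counter-ion, so the complex is neutral overall.
Ligand charges: 2×oxalato (-2 each), 2×ammine (neutral); total -4. So W + (-4) = 0, giving W = +4.
Ligands are named alphabetically: ammine before oxalato.

diamminedioxalatotungsten(IV)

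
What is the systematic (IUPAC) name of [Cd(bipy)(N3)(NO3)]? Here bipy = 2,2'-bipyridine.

azido(2,2'-bipyridine)nitratocadmium(II)

There is no counter-ion, so the complex is neutral overall.
Ligand charges: 1×azido (-1 each), 1×nitrato (-1 each), 1×2,2'-bipyridine (neutral); total -2. So Cd + (-2) = 0, giving Cd = +2.
Ligands are named alphabetically: azido before bipyridine before nitrato.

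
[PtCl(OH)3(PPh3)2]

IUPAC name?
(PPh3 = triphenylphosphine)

chlorotrihydroxobis(triphenylphosphine)platinum(IV)

There is no counter-ion, so the complex is neutral overall.
Ligand charges: 2×triphenylphosphine (neutral), 1×chloro (-1 each), 3×hydroxo (-1 each); total -4. So Pt + (-4) = 0, giving Pt = +4.
Ligands are named alphabetically: chloro before hydroxo before triphenylphosphine.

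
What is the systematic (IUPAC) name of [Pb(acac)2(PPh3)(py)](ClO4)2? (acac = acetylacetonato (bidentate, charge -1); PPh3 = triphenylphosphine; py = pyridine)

The 2 perchlorate counter-ions carry a total charge of -2, so each complex ion is 2+.
Ligand charges: 2×acetylacetonato (-1 each), 1×triphenylphosphine (neutral), 1×pyridine (neutral); total -2. So Pb + (-2) = 2+, giving Pb = +4.
Ligands are named alphabetically: acetylacetonato before pyridine before triphenylphosphine.

bis(acetylacetonato)(pyridine)(triphenylphosphine)lead(IV) perchlorate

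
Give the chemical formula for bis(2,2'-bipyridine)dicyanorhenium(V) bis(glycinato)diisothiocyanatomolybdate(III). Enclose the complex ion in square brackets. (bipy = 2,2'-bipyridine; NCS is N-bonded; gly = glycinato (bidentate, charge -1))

[Re(bipy)2(CN)2][Mo(gly)2(NCS)2]3

Cation [Re…]: ligand charges -2, Re(V) ⇒ ion charge 3+.
Anion [Mo…]: ligand charges -4, Mo(III) ⇒ ion charge 1−.
One 3+ cation requires 3 of the 1− anion.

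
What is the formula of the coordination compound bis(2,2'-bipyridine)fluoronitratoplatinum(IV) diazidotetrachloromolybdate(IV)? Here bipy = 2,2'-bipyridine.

Cation [Pt…]: ligand charges -2, Pt(IV) ⇒ ion charge 2+.
Anion [Mo…]: ligand charges -6, Mo(IV) ⇒ ion charge 2−.

[Pt(bipy)2F(NO3)][MoCl4(N3)2]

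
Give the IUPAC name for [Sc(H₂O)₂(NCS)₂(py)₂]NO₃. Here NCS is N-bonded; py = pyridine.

diaquadiisothiocyanatobis(pyridine)scandium(III) nitrate

The 1 nitrate counter-ion carries a total charge of -1, so each complex ion is 1+.
Ligand charges: 2×isothiocyanato (-1 each), 2×aqua (neutral), 2×pyridine (neutral); total -2. So Sc + (-2) = 1+, giving Sc = +3.
Ligands are named alphabetically: aqua before isothiocyanato before pyridine.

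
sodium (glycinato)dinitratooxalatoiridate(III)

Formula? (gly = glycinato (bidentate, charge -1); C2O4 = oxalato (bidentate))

Na2[Ir(C2O4)(gly)(NO3)2]

Ligands: 1 glycinato (gly, -1), 1 oxalato (C2O4, -2), 2 nitrato (NO3, -1). Ligand charge sum = -5.
With Ir in oxidation state +3, the complex ion is [Ir...]^2−.
Charge balance with sodium (+1) requires 1 complex ion per 2 sodium.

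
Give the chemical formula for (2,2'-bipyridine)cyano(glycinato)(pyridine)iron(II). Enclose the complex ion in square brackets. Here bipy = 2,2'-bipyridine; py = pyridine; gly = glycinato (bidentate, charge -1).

Ligands: 1 2,2'-bipyridine (bipy, neutral), 1 cyano (CN, -1), 1 pyridine (py, neutral), 1 glycinato (gly, -1). Ligand charge sum = -2.
With Fe in oxidation state +2, the complex ion is [Fe...].

[Fe(bipy)(CN)(gly)(py)]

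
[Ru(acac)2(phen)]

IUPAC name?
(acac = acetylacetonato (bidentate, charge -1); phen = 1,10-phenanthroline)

There is no counter-ion, so the complex is neutral overall.
Ligand charges: 2×acetylacetonato (-1 each), 1×1,10-phenanthroline (neutral); total -2. So Ru + (-2) = 0, giving Ru = +2.
Ligands are named alphabetically: acetylacetonato before phenanthroline.

bis(acetylacetonato)(1,10-phenanthroline)ruthenium(II)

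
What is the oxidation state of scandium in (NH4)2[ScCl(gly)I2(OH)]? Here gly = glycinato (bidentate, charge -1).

+3

2 ammonium outside the brackets (+1 each) → the complex ion is 2−.
Ligand charges: 2×I = -2; 1×gly = -1; 1×Cl = -1; 1×OH = -1; sum -5.
Sc + (-5) = 2− ⇒ Sc is +3.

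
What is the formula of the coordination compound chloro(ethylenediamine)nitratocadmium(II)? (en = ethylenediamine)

[CdCl(en)(NO3)]

Ligands: 1 nitrato (NO3, -1), 1 ethylenediamine (en, neutral), 1 chloro (Cl, -1). Ligand charge sum = -2.
With Cd in oxidation state +2, the complex ion is [Cd...].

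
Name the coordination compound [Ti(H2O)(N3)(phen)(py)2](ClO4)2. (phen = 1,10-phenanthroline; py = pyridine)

aquaazido(1,10-phenanthroline)bis(pyridine)titanium(III) perchlorate

The 2 perchlorate counter-ions carry a total charge of -2, so each complex ion is 2+.
Ligand charges: 1×1,10-phenanthroline (neutral), 1×azido (-1 each), 2×pyridine (neutral), 1×aqua (neutral); total -1. So Ti + (-1) = 2+, giving Ti = +3.
Ligands are named alphabetically: aqua before azido before phenanthroline before pyridine.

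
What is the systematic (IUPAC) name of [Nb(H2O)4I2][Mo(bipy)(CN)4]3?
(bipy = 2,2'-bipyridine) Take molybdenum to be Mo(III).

Mo is given as +3; the anion's ligand charges sum to -4, so the complex anion is 1−.
With 3 anions per cation, the cation must be 3×1 = 3+.
Cation: ligand charges sum to -2; for the ion to be 3+, Nb = +5.

tetraaquadiiodoniobium(V) (2,2'-bipyridine)tetracyanomolybdate(III)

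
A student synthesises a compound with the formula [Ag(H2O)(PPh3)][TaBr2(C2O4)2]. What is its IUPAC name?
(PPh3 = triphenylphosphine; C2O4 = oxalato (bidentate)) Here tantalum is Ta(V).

aqua(triphenylphosphine)silver(I) dibromodioxalatotantalate(V)

Ta is given as +5; the anion's ligand charges sum to -6, so the complex anion is 1−.
A 1:1 salt means the cation carries the equal and opposite charge, 1+.
Cation: ligand charges sum to 0; for the ion to be 1+, Ag = +1.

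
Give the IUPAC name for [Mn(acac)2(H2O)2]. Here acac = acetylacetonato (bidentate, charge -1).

bis(acetylacetonato)diaquamanganese(II)

There is no counter-ion, so the complex is neutral overall.
Ligand charges: 2×acetylacetonato (-1 each), 2×aqua (neutral); total -2. So Mn + (-2) = 0, giving Mn = +2.
Ligands are named alphabetically: acetylacetonato before aqua.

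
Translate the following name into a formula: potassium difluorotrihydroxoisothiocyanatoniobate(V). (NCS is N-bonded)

Ligands: 1 isothiocyanato (NCS, -1), 3 hydroxo (OH, -1), 2 fluoro (F, -1). Ligand charge sum = -6.
With Nb in oxidation state +5, the complex ion is [Nb...]^1−.
Charge balance with potassium (+1) requires 1 complex ion per 1 potassium.

K[NbF2(NCS)(OH)3]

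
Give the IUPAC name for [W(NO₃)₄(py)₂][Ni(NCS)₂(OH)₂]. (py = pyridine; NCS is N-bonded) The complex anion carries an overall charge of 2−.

The complex anion is given as 2−; its ligand charges sum to -4, so Ni = +2.
A 1:1 salt means the cation carries the equal and opposite charge, 2+.
Cation: ligand charges sum to -4; for the ion to be 2+, W = +6.

tetranitratobis(pyridine)tungsten(VI) dihydroxodiisothiocyanatonickelate(II)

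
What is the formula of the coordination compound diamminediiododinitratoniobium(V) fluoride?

[NbI2(NH3)2(NO3)2]F

Ligands: 2 ammine (NH3, neutral), 2 iodo (I, -1), 2 nitrato (NO3, -1). Ligand charge sum = -4.
With Nb in oxidation state +5, the complex ion is [Nb...]^1+.
Charge balance with fluoride (-1) requires 1 complex ion per 1 fluoride.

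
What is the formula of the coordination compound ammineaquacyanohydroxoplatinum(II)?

[Pt(CN)(H2O)(NH3)(OH)]

Ligands: 1 ammine (NH3, neutral), 1 cyano (CN, -1), 1 aqua (H2O, neutral), 1 hydroxo (OH, -1). Ligand charge sum = -2.
With Pt in oxidation state +2, the complex ion is [Pt...].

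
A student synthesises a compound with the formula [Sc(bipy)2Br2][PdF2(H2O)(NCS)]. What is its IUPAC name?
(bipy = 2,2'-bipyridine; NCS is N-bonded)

Both ions are complex: the cation is named first with the plain metal name, the anion second with the -ate form; each ion's ligands are alphabetised independently.
Scandium is always +3 in its complexes; the cation's ligand charges sum to -2, so the complex cation is 1+.
A 1:1 salt means the anion carries the equal and opposite charge, 1−.
Anion: ligand charges sum to -3; for the ion to be 1−, Pd = +2.

bis(2,2'-bipyridine)dibromoscandium(III) aquadifluoroisothiocyanatopalladate(II)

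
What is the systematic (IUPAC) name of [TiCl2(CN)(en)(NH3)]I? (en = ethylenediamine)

The 1 iodide counter-ion carries a total charge of -1, so each complex ion is 1+.
Ligand charges: 1×cyano (-1 each), 2×chloro (-1 each), 1×ammine (neutral), 1×ethylenediamine (neutral); total -3. So Ti + (-3) = 1+, giving Ti = +4.
Ligands are named alphabetically: ammine before chloro before cyano before ethylenediamine.

amminedichlorocyano(ethylenediamine)titanium(IV) iodide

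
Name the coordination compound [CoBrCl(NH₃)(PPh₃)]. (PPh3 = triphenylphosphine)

There is no counter-ion, so the complex is neutral overall.
Ligand charges: 1×chloro (-1 each), 1×bromo (-1 each), 1×triphenylphosphine (neutral), 1×ammine (neutral); total -2. So Co + (-2) = 0, giving Co = +2.
Ligands are named alphabetically: ammine before bromo before chloro before triphenylphosphine.

amminebromochloro(triphenylphosphine)cobalt(II)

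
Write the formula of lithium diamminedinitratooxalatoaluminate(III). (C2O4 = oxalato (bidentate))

Li[Al(C2O4)(NH3)2(NO3)2]

Ligands: 1 oxalato (C2O4, -2), 2 ammine (NH3, neutral), 2 nitrato (NO3, -1). Ligand charge sum = -4.
With Al in oxidation state +3, the complex ion is [Al...]^1−.
Charge balance with lithium (+1) requires 1 complex ion per 1 lithium.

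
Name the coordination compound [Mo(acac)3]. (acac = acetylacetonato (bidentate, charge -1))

There is no counter-ion, so the complex is neutral overall.
Ligand charges: 3×acetylacetonato (-1 each); total -3. So Mo + (-3) = 0, giving Mo = +3.

tris(acetylacetonato)molybdenum(III)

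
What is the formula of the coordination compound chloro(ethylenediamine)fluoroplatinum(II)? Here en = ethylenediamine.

Ligands: 1 ethylenediamine (en, neutral), 1 chloro (Cl, -1), 1 fluoro (F, -1). Ligand charge sum = -2.
With Pt in oxidation state +2, the complex ion is [Pt...].

[PtCl(en)F]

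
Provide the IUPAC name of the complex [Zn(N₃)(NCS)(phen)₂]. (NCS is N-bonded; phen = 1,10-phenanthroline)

azidoisothiocyanatobis(1,10-phenanthroline)zinc(II)

There is no counter-ion, so the complex is neutral overall.
Ligand charges: 1×azido (-1 each), 1×isothiocyanato (-1 each), 2×1,10-phenanthroline (neutral); total -2. So Zn + (-2) = 0, giving Zn = +2.
Ligands are named alphabetically: azido before isothiocyanato before phenanthroline.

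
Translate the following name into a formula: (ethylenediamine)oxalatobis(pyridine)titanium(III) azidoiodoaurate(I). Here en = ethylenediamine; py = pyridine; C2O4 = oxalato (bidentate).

Cation [Ti…]: ligand charges -2, Ti(III) ⇒ ion charge 1+.
Anion [Au…]: ligand charges -2, Au(I) ⇒ ion charge 1−.
One 1+ cation balances one 1− anion.

[Ti(C2O4)(en)(py)2][AuI(N3)]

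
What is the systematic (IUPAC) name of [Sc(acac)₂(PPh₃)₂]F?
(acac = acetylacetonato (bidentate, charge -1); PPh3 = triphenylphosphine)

The 1 fluoride counter-ion carries a total charge of -1, so each complex ion is 1+.
Ligand charges: 2×acetylacetonato (-1 each), 2×triphenylphosphine (neutral); total -2. So Sc + (-2) = 1+, giving Sc = +3.
Ligands are named alphabetically: acetylacetonato before triphenylphosphine.

bis(acetylacetonato)bis(triphenylphosphine)scandium(III) fluoride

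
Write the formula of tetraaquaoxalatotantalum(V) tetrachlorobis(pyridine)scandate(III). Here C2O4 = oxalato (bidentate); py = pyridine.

[Ta(C2O4)(H2O)4][ScCl4(py)2]3

Cation [Ta…]: ligand charges -2, Ta(V) ⇒ ion charge 3+.
Anion [Sc…]: ligand charges -4, Sc(III) ⇒ ion charge 1−.
One 3+ cation requires 3 of the 1− anion.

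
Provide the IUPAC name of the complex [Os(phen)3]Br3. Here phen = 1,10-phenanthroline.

The 3 bromide counter-ions carry a total charge of -3, so each complex ion is 3+.
Ligand charges: 3×1,10-phenanthroline (neutral); total 0. So Os + (0) = 3+, giving Os = +3.

tris(1,10-phenanthroline)osmium(III) bromide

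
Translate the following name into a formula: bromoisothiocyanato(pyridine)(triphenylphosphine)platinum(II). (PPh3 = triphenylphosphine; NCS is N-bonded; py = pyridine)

[PtBr(NCS)(PPh3)(py)]

Ligands: 1 bromo (Br, -1), 1 triphenylphosphine (PPh3, neutral), 1 isothiocyanato (NCS, -1), 1 pyridine (py, neutral). Ligand charge sum = -2.
With Pt in oxidation state +2, the complex ion is [Pt...].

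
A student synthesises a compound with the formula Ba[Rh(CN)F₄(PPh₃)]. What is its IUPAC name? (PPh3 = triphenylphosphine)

barium cyanotetrafluoro(triphenylphosphine)rhodate(III)

The 1 barium counter-ion carries a total charge of +2, so each complex ion is 2−.
Ligand charges: 1×cyano (-1 each), 4×fluoro (-1 each), 1×triphenylphosphine (neutral); total -5. So Rh + (-5) = 2−, giving Rh = +3.
The complex ion is anionic, so rhodium takes the -ate form rhodate(III).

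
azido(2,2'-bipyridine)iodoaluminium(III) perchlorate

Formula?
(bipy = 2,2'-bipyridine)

[Al(bipy)I(N3)]ClO4

Ligands: 1 azido (N3, -1), 1 2,2'-bipyridine (bipy, neutral), 1 iodo (I, -1). Ligand charge sum = -2.
With Al in oxidation state +3, the complex ion is [Al...]^1+.
Charge balance with perchlorate (-1) requires 1 complex ion per 1 perchlorate.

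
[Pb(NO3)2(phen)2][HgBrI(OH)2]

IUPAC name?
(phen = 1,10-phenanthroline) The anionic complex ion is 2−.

dinitratobis(1,10-phenanthroline)lead(IV) bromodihydroxoiodomercurate(II)

The complex anion is given as 2−; its ligand charges sum to -4, so Hg = +2.
A 1:1 salt means the cation carries the equal and opposite charge, 2+.
Cation: ligand charges sum to -2; for the ion to be 2+, Pb = +4.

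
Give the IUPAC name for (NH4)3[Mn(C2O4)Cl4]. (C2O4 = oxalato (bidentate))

ammonium tetrachlorooxalatomanganate(III)

The 3 ammonium counter-ions carry a total charge of +3, so each complex ion is 3−.
Ligand charges: 1×oxalato (-2 each), 4×chloro (-1 each); total -6. So Mn + (-6) = 3−, giving Mn = +3.
The complex ion is anionic, so manganese takes the -ate form manganate(III).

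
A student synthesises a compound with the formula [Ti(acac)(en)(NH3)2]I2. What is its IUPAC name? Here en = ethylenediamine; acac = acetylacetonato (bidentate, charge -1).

(acetylacetonato)diammine(ethylenediamine)titanium(III) iodide

The 2 iodide counter-ions carry a total charge of -2, so each complex ion is 2+.
Ligand charges: 2×ammine (neutral), 1×ethylenediamine (neutral), 1×acetylacetonato (-1 each); total -1. So Ti + (-1) = 2+, giving Ti = +3.
Ligands are named alphabetically: acetylacetonato before ammine before ethylenediamine.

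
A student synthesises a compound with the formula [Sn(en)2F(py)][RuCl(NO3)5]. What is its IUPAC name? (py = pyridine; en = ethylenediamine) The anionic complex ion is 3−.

The complex anion is given as 3−; its ligand charges sum to -6, so Ru = +3.
A 1:1 salt means the cation carries the equal and opposite charge, 3+.
Cation: ligand charges sum to -1; for the ion to be 3+, Sn = +4.

bis(ethylenediamine)fluoro(pyridine)tin(IV) chloropentanitratoruthenate(III)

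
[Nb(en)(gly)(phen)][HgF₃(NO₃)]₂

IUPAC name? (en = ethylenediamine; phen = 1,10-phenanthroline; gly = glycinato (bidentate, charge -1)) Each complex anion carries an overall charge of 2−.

Both ions are complex: the cation is named first with the plain metal name, the anion second with the -ate form; each ion's ligands are alphabetised independently.
The complex anion is given as 2−; its ligand charges sum to -4, so Hg = +2.
With 2 anions per cation, the cation must be 2×2 = 4+.
Cation: ligand charges sum to -1; for the ion to be 4+, Nb = +5.

(ethylenediamine)(glycinato)(1,10-phenanthroline)niobium(V) trifluoronitratomercurate(II)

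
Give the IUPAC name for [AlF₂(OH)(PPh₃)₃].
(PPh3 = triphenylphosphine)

There is no counter-ion, so the complex is neutral overall.
Ligand charges: 1×hydroxo (-1 each), 2×fluoro (-1 each), 3×triphenylphosphine (neutral); total -3. So Al + (-3) = 0, giving Al = +3.
Ligands are named alphabetically: fluoro before hydroxo before triphenylphosphine.

difluorohydroxotris(triphenylphosphine)aluminium(III)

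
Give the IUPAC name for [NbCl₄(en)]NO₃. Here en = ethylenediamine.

tetrachloro(ethylenediamine)niobium(V) nitrate

The 1 nitrate counter-ion carries a total charge of -1, so each complex ion is 1+.
Ligand charges: 4×chloro (-1 each), 1×ethylenediamine (neutral); total -4. So Nb + (-4) = 1+, giving Nb = +5.
Ligands are named alphabetically: chloro before ethylenediamine.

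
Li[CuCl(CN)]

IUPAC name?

The 1 lithium counter-ion carries a total charge of +1, so each complex ion is 1−.
Ligand charges: 1×chloro (-1 each), 1×cyano (-1 each); total -2. So Cu + (-2) = 1−, giving Cu = +1.
The complex ion is anionic, so copper takes the -ate form cuprate(I).

lithium chlorocyanocuprate(I)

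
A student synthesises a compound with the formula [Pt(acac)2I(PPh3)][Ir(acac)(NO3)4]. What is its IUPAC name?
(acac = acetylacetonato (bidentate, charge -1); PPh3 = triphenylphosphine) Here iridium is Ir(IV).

bis(acetylacetonato)iodo(triphenylphosphine)platinum(IV) (acetylacetonato)tetranitratoiridate(IV)

Both ions are complex: the cation is named first with the plain metal name, the anion second with the -ate form; each ion's ligands are alphabetised independently.
Ir is given as +4; the anion's ligand charges sum to -5, so the complex anion is 1−.
A 1:1 salt means the cation carries the equal and opposite charge, 1+.
Cation: ligand charges sum to -3; for the ion to be 1+, Pt = +4.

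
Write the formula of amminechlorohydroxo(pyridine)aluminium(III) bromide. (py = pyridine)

Ligands: 1 ammine (NH3, neutral), 1 hydroxo (OH, -1), 1 pyridine (py, neutral), 1 chloro (Cl, -1). Ligand charge sum = -2.
With Al in oxidation state +3, the complex ion is [Al...]^1+.
Charge balance with bromide (-1) requires 1 complex ion per 1 bromide.

[AlCl(NH3)(OH)(py)]Br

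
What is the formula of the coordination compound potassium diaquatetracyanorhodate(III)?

K[Rh(CN)4(H2O)2]

Ligands: 4 cyano (CN, -1), 2 aqua (H2O, neutral). Ligand charge sum = -4.
With Rh in oxidation state +3, the complex ion is [Rh...]^1−.
Charge balance with potassium (+1) requires 1 complex ion per 1 potassium.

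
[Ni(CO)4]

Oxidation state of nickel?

No counter-ion: the bracketed complex is neutral.
Ligand charges: 4×CO neutral; sum 0.
Ni + (0) = 0 ⇒ Ni is 0.

0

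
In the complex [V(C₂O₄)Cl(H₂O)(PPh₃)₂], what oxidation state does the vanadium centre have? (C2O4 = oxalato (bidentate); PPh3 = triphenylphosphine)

+3

No counter-ion: the bracketed complex is neutral.
Ligand charges: 1×C2O4 = -2; 1×H2O neutral; 2×PPh3 neutral; 1×Cl = -1; sum -3.
V + (-3) = 0 ⇒ V is +3.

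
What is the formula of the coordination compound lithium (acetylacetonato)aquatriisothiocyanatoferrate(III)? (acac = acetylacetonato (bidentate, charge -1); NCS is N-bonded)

Ligands: 1 aqua (H2O, neutral), 1 acetylacetonato (acac, -1), 3 isothiocyanato (NCS, -1). Ligand charge sum = -4.
Charge balance with lithium (+1) requires 1 complex ion per 1 lithium.

Li[Fe(acac)(H2O)(NCS)3]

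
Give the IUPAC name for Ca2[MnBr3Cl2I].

The 2 calcium counter-ions carry a total charge of +4, so each complex ion is 4−.
Ligand charges: 3×bromo (-1 each), 1×iodo (-1 each), 2×chloro (-1 each); total -6. So Mn + (-6) = 4−, giving Mn = +2.
Ligands are named alphabetically: bromo before chloro before iodo.
The complex ion is anionic, so manganese takes the -ate form manganate(II).

calcium tribromodichloroiodomanganate(II)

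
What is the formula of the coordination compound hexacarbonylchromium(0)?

[Cr(CO)6]

Ligands: 6 carbonyl (CO, neutral). Ligand charge sum = 0.
With Cr in oxidation state 0, the complex ion is [Cr...].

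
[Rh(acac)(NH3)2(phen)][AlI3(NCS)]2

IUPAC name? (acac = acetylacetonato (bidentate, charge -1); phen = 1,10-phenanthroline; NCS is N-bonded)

(acetylacetonato)diammine(1,10-phenanthroline)rhodium(III) triiodoisothiocyanatoaluminate(III)

Aluminium is always +3 in its complexes; the anion's ligand charges sum to -4, so the complex anion is 1−.
With 2 anions per cation, the cation must be 2×1 = 2+.
Cation: ligand charges sum to -1; for the ion to be 2+, Rh = +3.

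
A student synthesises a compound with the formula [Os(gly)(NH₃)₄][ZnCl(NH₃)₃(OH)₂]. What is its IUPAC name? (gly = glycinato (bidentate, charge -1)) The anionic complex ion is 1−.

Both ions are complex: the cation is named first with the plain metal name, the anion second with the -ate form; each ion's ligands are alphabetised independently.
The complex anion is given as 1−; its ligand charges sum to -3, so Zn = +2.
A 1:1 salt means the cation carries the equal and opposite charge, 1+.
Cation: ligand charges sum to -1; for the ion to be 1+, Os = +2.

tetraammine(glycinato)osmium(II) triamminechlorodihydroxozincate(II)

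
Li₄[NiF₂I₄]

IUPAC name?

The 4 lithium counter-ions carry a total charge of +4, so each complex ion is 4−.
Ligand charges: 4×iodo (-1 each), 2×fluoro (-1 each); total -6. So Ni + (-6) = 4−, giving Ni = +2.
The complex ion is anionic, so nickel takes the -ate form nickelate(II).

lithium difluorotetraiodonickelate(II)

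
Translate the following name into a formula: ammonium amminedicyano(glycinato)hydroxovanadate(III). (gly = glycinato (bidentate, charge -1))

NH4[V(CN)2(gly)(NH3)(OH)]

Ligands: 2 cyano (CN, -1), 1 glycinato (gly, -1), 1 hydroxo (OH, -1), 1 ammine (NH3, neutral). Ligand charge sum = -4.
With V in oxidation state +3, the complex ion is [V...]^1−.
Charge balance with ammonium (+1) requires 1 complex ion per 1 ammonium.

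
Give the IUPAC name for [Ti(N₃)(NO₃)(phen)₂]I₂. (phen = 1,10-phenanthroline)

azidonitratobis(1,10-phenanthroline)titanium(IV) iodide

The 2 iodide counter-ions carry a total charge of -2, so each complex ion is 2+.
Ligand charges: 1×azido (-1 each), 1×nitrato (-1 each), 2×1,10-phenanthroline (neutral); total -2. So Ti + (-2) = 2+, giving Ti = +4.
Ligands are named alphabetically: azido before nitrato before phenanthroline.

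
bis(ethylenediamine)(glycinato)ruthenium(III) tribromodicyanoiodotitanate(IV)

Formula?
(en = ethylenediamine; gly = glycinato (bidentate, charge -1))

Cation [Ru…]: ligand charges -1, Ru(III) ⇒ ion charge 2+.
Anion [Ti…]: ligand charges -6, Ti(IV) ⇒ ion charge 2−.

[Ru(en)2(gly)][TiBr3(CN)2I]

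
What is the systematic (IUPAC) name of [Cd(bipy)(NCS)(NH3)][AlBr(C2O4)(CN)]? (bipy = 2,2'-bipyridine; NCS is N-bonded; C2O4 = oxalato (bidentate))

ammine(2,2'-bipyridine)isothiocyanatocadmium(II) bromocyanooxalatoaluminate(III)

Both ions are complex: the cation is named first with the plain metal name, the anion second with the -ate form; each ion's ligands are alphabetised independently.
Cadmium is always +2 in its complexes; the cation's ligand charges sum to -1, so the complex cation is 1+.
A 1:1 salt means the anion carries the equal and opposite charge, 1−.
Anion: ligand charges sum to -4; for the ion to be 1−, Al = +3.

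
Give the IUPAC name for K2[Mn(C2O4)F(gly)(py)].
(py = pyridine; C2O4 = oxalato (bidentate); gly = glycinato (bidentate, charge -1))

The 2 potassium counter-ions carry a total charge of +2, so each complex ion is 2−.
Ligand charges: 1×pyridine (neutral), 1×fluoro (-1 each), 1×oxalato (-2 each), 1×glycinato (-1 each); total -4. So Mn + (-4) = 2−, giving Mn = +2.
Ligands are named alphabetically: fluoro before glycinato before oxalato before pyridine.
The complex ion is anionic, so manganese takes the -ate form manganate(II).

potassium fluoro(glycinato)oxalato(pyridine)manganate(II)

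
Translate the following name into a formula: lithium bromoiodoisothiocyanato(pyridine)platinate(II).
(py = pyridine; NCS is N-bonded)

Ligands: 1 bromo (Br, -1), 1 iodo (I, -1), 1 pyridine (py, neutral), 1 isothiocyanato (NCS, -1). Ligand charge sum = -3.
Charge balance with lithium (+1) requires 1 complex ion per 1 lithium.

Li[PtBrI(NCS)(py)]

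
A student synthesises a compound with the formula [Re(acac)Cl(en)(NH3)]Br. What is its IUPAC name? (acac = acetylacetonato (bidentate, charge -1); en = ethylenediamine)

The 1 bromide counter-ion carries a total charge of -1, so each complex ion is 1+.
Ligand charges: 1×acetylacetonato (-1 each), 1×chloro (-1 each), 1×ethylenediamine (neutral), 1×ammine (neutral); total -2. So Re + (-2) = 1+, giving Re = +3.
Ligands are named alphabetically: acetylacetonato before ammine before chloro before ethylenediamine.

(acetylacetonato)amminechloro(ethylenediamine)rhenium(III) bromide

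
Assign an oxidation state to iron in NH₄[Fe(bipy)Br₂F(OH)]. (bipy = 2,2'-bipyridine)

1 ammonium outside the brackets (+1 each) → the complex ion is 1−.
Ligand charges: 1×bipy neutral; 1×F = -1; 2×Br = -2; 1×OH = -1; sum -4.
Fe + (-4) = 1− ⇒ Fe is +3.

+3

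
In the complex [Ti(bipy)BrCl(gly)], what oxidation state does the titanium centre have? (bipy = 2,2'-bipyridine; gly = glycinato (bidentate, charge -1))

No counter-ion: the bracketed complex is neutral.
Ligand charges: 1×bipy neutral; 1×Br = -1; 1×gly = -1; 1×Cl = -1; sum -3.
Ti + (-3) = 0 ⇒ Ti is +3.

+3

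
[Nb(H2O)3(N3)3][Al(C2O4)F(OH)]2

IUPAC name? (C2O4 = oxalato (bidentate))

Both ions are complex: the cation is named first with the plain metal name, the anion second with the -ate form; each ion's ligands are alphabetised independently.
Aluminium is always +3 in its complexes; the anion's ligand charges sum to -4, so the complex anion is 1−.
With 2 anions per cation, the cation must be 2×1 = 2+.
Cation: ligand charges sum to -3; for the ion to be 2+, Nb = +5.

triaquatriazidoniobium(V) fluorohydroxooxalatoaluminate(III)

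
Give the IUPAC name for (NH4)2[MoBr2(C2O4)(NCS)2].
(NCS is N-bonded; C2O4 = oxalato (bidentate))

ammonium dibromodiisothiocyanatooxalatomolybdate(IV)

The 2 ammonium counter-ions carry a total charge of +2, so each complex ion is 2−.
Ligand charges: 2×bromo (-1 each), 2×isothiocyanato (-1 each), 1×oxalato (-2 each); total -6. So Mo + (-6) = 2−, giving Mo = +4.
The complex ion is anionic, so molybdenum takes the -ate form molybdate(IV).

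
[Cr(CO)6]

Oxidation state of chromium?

No counter-ion: the bracketed complex is neutral.
Ligand charges: 6×CO neutral; sum 0.
Cr + (0) = 0 ⇒ Cr is 0.

0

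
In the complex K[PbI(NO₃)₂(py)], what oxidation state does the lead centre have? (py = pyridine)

1 potassium outside the brackets (+1 each) → the complex ion is 1−.
Ligand charges: 1×I = -1; 1×py neutral; 2×NO3 = -2; sum -3.
Pb + (-3) = 1− ⇒ Pb is +2.

+2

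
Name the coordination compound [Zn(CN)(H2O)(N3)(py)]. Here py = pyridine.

There is no counter-ion, so the complex is neutral overall.
Ligand charges: 1×pyridine (neutral), 1×azido (-1 each), 1×aqua (neutral), 1×cyano (-1 each); total -2. So Zn + (-2) = 0, giving Zn = +2.
Ligands are named alphabetically: aqua before azido before cyano before pyridine.

aquaazidocyano(pyridine)zinc(II)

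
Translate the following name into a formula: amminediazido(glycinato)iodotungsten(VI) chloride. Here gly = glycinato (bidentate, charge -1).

Ligands: 1 glycinato (gly, -1), 1 ammine (NH3, neutral), 1 iodo (I, -1), 2 azido (N3, -1). Ligand charge sum = -4.
Charge balance with chloride (-1) requires 1 complex ion per 2 chloride.

[W(gly)I(N3)2(NH3)]Cl2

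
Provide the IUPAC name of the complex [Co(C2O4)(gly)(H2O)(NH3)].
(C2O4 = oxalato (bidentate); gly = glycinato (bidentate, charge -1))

There is no counter-ion, so the complex is neutral overall.
Ligand charges: 1×oxalato (-2 each), 1×glycinato (-1 each), 1×ammine (neutral), 1×aqua (neutral); total -3. So Co + (-3) = 0, giving Co = +3.
Ligands are named alphabetically: ammine before aqua before glycinato before oxalato.

ammineaqua(glycinato)oxalatocobalt(III)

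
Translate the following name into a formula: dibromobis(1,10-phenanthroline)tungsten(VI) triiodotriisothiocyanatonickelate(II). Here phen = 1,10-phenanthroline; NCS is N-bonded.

Cation [W…]: ligand charges -2, W(VI) ⇒ ion charge 4+.
Anion [Ni…]: ligand charges -6, Ni(II) ⇒ ion charge 4−.
One 4+ cation balances one 4− anion.

[WBr2(phen)2][NiI3(NCS)3]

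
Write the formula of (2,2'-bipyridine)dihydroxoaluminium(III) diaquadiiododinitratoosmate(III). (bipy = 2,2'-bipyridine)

Cation [Al…]: ligand charges -2, Al(III) ⇒ ion charge 1+.
Anion [Os…]: ligand charges -4, Os(III) ⇒ ion charge 1−.
One 1+ cation balances one 1− anion.

[Al(bipy)(OH)2][Os(H2O)2I2(NO3)2]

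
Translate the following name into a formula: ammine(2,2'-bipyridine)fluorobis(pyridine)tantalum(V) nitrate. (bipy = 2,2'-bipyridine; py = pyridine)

[Ta(bipy)F(NH3)(py)2](NO3)4

Ligands: 1 fluoro (F, -1), 1 2,2'-bipyridine (bipy, neutral), 2 pyridine (py, neutral), 1 ammine (NH3, neutral). Ligand charge sum = -1.
Charge balance with nitrate (-1) requires 1 complex ion per 4 nitrate.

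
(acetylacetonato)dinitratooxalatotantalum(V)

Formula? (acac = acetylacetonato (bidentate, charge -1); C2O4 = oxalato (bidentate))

Ligands: 2 nitrato (NO3, -1), 1 acetylacetonato (acac, -1), 1 oxalato (C2O4, -2). Ligand charge sum = -5.
With Ta in oxidation state +5, the complex ion is [Ta...].

[Ta(acac)(C2O4)(NO3)2]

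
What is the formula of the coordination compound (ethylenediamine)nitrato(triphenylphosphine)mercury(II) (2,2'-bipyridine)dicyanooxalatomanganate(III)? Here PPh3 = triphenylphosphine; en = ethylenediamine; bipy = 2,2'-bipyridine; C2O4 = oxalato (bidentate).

Cation [Hg…]: ligand charges -1, Hg(II) ⇒ ion charge 1+.
Anion [Mn…]: ligand charges -4, Mn(III) ⇒ ion charge 1−.

[Hg(en)(NO3)(PPh3)][Mn(bipy)(C2O4)(CN)2]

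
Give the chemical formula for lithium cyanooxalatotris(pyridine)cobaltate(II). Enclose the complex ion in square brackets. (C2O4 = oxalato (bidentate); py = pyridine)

Ligands: 1 cyano (CN, -1), 1 oxalato (C2O4, -2), 3 pyridine (py, neutral). Ligand charge sum = -3.
With Co in oxidation state +2, the complex ion is [Co...]^1−.
Charge balance with lithium (+1) requires 1 complex ion per 1 lithium.

Li[Co(C2O4)(CN)(py)3]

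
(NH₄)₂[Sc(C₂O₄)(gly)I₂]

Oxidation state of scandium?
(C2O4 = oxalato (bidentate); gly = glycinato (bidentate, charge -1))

+3

2 ammonium outside the brackets (+1 each) → the complex ion is 2−.
Ligand charges: 1×C2O4 = -2; 2×I = -2; 1×gly = -1; sum -5.
Sc + (-5) = 2− ⇒ Sc is +3.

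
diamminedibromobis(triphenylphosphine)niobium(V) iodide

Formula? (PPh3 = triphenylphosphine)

Ligands: 2 bromo (Br, -1), 2 triphenylphosphine (PPh3, neutral), 2 ammine (NH3, neutral). Ligand charge sum = -2.
With Nb in oxidation state +5, the complex ion is [Nb...]^3+.
Charge balance with iodide (-1) requires 1 complex ion per 3 iodide.

[NbBr2(NH3)2(PPh3)2]I3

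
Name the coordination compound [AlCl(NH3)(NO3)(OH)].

amminechlorohydroxonitratoaluminium(III)

There is no counter-ion, so the complex is neutral overall.
Ligand charges: 1×hydroxo (-1 each), 1×ammine (neutral), 1×nitrato (-1 each), 1×chloro (-1 each); total -3. So Al + (-3) = 0, giving Al = +3.
Ligands are named alphabetically: ammine before chloro before hydroxo before nitrato.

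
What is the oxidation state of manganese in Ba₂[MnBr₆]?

2 barium outside the brackets (+2 each) → the complex ion is 4−.
Ligand charges: 6×Br = -6; sum -6.
Mn + (-6) = 4− ⇒ Mn is +2.

+2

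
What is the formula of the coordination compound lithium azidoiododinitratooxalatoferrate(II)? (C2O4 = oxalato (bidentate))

Ligands: 2 nitrato (NO3, -1), 1 iodo (I, -1), 1 oxalato (C2O4, -2), 1 azido (N3, -1). Ligand charge sum = -6.
Charge balance with lithium (+1) requires 1 complex ion per 4 lithium.

Li4[Fe(C2O4)I(N3)(NO3)2]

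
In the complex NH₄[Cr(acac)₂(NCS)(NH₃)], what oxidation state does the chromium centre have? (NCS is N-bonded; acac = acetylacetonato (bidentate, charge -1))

+2

1 ammonium outside the brackets (+1 each) → the complex ion is 1−.
Ligand charges: 1×NCS = -1; 2×acac = -2; 1×NH3 neutral; sum -3.
Cr + (-3) = 1− ⇒ Cr is +2.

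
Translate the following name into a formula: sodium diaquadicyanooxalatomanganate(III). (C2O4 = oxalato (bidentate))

Na[Mn(C2O4)(CN)2(H2O)2]

Ligands: 1 oxalato (C2O4, -2), 2 aqua (H2O, neutral), 2 cyano (CN, -1). Ligand charge sum = -4.
Charge balance with sodium (+1) requires 1 complex ion per 1 sodium.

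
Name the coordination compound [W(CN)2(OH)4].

There is no counter-ion, so the complex is neutral overall.
Ligand charges: 4×hydroxo (-1 each), 2×cyano (-1 each); total -6. So W + (-6) = 0, giving W = +6.
Ligands are named alphabetically: cyano before hydroxo.

dicyanotetrahydroxotungsten(VI)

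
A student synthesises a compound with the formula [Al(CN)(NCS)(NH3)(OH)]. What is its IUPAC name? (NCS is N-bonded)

amminecyanohydroxoisothiocyanatoaluminium(III)

There is no counter-ion, so the complex is neutral overall.
Ligand charges: 1×isothiocyanato (-1 each), 1×cyano (-1 each), 1×hydroxo (-1 each), 1×ammine (neutral); total -3. So Al + (-3) = 0, giving Al = +3.
Ligands are named alphabetically: ammine before cyano before hydroxo before isothiocyanato.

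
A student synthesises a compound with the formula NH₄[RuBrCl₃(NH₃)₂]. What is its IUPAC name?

The 1 ammonium counter-ion carries a total charge of +1, so each complex ion is 1−.
Ligand charges: 2×ammine (neutral), 3×chloro (-1 each), 1×bromo (-1 each); total -4. So Ru + (-4) = 1−, giving Ru = +3.
The complex ion is anionic, so ruthenium takes the -ate form ruthenate(III).

ammonium diamminebromotrichlororuthenate(III)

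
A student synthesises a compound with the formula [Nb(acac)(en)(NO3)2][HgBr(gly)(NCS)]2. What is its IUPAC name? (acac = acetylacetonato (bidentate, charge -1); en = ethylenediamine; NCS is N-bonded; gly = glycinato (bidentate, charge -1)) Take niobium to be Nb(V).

(acetylacetonato)(ethylenediamine)dinitratoniobium(V) bromo(glycinato)isothiocyanatomercurate(II)

Both ions are complex: the cation is named first with the plain metal name, the anion second with the -ate form; each ion's ligands are alphabetised independently.
Nb is given as +5; the cation's ligand charges sum to -3, so the complex cation is 2+.
With 2 anions per cation, each anion must be 2/2 = 1−.
Anion: ligand charges sum to -3; for the ion to be 1−, Hg = +2.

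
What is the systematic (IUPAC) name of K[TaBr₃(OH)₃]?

potassium tribromotrihydroxotantalate(V)

The 1 potassium counter-ion carries a total charge of +1, so each complex ion is 1−.
Ligand charges: 3×hydroxo (-1 each), 3×bromo (-1 each); total -6. So Ta + (-6) = 1−, giving Ta = +5.
The complex ion is anionic, so tantalum takes the -ate form tantalate(V).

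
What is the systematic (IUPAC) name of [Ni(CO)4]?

There is no counter-ion, so the complex is neutral overall.
Ligand charges: 4×carbonyl (neutral); total 0. So Ni + (0) = 0, giving Ni = 0.

tetracarbonylnickel(0)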